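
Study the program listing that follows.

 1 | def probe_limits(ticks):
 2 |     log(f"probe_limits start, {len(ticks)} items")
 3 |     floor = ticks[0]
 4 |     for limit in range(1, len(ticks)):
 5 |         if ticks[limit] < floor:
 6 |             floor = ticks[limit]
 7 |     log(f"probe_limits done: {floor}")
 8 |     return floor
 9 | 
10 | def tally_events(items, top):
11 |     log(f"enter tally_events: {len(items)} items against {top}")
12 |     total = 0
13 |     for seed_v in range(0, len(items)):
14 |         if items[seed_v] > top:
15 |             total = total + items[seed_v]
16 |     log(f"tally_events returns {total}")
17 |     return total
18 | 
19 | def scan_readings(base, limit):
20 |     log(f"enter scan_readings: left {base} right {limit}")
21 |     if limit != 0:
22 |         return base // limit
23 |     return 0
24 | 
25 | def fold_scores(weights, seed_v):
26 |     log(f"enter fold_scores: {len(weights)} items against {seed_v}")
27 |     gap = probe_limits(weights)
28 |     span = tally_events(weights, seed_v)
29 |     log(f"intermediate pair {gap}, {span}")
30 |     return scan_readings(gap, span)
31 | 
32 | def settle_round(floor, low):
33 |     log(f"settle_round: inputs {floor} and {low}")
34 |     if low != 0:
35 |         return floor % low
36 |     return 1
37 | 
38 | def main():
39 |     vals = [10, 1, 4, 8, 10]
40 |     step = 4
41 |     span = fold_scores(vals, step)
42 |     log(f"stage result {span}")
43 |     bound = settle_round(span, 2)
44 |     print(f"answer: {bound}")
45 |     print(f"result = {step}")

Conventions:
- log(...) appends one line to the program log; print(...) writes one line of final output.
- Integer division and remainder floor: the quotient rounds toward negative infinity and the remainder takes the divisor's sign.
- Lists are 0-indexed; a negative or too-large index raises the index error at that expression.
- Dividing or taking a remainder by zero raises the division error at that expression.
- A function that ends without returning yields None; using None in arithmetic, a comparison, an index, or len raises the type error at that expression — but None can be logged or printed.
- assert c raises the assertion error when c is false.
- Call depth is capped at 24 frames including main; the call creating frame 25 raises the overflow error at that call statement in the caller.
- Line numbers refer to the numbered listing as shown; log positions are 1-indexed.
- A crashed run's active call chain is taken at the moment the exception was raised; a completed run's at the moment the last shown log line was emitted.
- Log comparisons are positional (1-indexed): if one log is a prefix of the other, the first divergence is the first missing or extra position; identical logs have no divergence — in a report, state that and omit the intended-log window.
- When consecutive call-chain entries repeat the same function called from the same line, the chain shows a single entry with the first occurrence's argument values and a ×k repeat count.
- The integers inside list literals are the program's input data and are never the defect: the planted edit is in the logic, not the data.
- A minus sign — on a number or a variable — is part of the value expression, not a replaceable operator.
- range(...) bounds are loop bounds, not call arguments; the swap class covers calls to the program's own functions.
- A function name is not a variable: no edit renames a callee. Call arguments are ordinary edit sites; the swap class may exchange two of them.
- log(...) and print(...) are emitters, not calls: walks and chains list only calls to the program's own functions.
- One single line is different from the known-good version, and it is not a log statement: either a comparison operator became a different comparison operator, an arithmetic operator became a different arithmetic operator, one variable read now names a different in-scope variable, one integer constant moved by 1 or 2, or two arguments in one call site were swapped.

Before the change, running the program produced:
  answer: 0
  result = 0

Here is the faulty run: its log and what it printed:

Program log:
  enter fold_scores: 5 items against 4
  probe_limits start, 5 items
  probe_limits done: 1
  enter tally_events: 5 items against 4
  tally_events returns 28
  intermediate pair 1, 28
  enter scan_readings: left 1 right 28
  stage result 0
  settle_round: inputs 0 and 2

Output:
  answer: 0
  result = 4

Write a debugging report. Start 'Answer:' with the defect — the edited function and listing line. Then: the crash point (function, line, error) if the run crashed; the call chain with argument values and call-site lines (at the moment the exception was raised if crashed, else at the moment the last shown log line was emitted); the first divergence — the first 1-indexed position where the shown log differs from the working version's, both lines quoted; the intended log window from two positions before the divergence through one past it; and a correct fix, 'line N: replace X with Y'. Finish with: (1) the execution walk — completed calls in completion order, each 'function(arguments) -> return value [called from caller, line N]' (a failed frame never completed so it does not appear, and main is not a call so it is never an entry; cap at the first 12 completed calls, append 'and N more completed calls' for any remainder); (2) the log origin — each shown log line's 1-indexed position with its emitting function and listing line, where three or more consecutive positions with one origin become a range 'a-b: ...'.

Answer: the defect is in main at line 45.
Key fact: Log streams are identical — the defect surfaces only in the printed output.
Call chain: main -> settle_round(0, 2) (called at line 43).
First divergence: none — the logs agree in full.
Execution walk:
  probe_limits([10, 1, 4, 8, 10]) -> 1  [called from fold_scores, line 27]
  tally_events([10, 1, 4, 8, 10], 4) -> 28  [called from fold_scores, line 28]
  scan_readings(1, 28) -> 0  [called from fold_scores, line 30]
  fold_scores([10, 1, 4, 8, 10], 4) -> 0  [called from main, line 41]
  settle_round(0, 2) -> 0  [called from main, line 43]
Log origin:
  1: logged in fold_scores at line 26
  2: logged in probe_limits at line 2
  3: logged in probe_limits at line 7
  4: logged in tally_events at line 11
  5: logged in tally_events at line 16
  6: logged in fold_scores at line 29
  7: logged in scan_readings at line 20
  8: logged in main at line 42
  9: logged in settle_round at line 33
A correct fix: line 45: replace `step` with `span`.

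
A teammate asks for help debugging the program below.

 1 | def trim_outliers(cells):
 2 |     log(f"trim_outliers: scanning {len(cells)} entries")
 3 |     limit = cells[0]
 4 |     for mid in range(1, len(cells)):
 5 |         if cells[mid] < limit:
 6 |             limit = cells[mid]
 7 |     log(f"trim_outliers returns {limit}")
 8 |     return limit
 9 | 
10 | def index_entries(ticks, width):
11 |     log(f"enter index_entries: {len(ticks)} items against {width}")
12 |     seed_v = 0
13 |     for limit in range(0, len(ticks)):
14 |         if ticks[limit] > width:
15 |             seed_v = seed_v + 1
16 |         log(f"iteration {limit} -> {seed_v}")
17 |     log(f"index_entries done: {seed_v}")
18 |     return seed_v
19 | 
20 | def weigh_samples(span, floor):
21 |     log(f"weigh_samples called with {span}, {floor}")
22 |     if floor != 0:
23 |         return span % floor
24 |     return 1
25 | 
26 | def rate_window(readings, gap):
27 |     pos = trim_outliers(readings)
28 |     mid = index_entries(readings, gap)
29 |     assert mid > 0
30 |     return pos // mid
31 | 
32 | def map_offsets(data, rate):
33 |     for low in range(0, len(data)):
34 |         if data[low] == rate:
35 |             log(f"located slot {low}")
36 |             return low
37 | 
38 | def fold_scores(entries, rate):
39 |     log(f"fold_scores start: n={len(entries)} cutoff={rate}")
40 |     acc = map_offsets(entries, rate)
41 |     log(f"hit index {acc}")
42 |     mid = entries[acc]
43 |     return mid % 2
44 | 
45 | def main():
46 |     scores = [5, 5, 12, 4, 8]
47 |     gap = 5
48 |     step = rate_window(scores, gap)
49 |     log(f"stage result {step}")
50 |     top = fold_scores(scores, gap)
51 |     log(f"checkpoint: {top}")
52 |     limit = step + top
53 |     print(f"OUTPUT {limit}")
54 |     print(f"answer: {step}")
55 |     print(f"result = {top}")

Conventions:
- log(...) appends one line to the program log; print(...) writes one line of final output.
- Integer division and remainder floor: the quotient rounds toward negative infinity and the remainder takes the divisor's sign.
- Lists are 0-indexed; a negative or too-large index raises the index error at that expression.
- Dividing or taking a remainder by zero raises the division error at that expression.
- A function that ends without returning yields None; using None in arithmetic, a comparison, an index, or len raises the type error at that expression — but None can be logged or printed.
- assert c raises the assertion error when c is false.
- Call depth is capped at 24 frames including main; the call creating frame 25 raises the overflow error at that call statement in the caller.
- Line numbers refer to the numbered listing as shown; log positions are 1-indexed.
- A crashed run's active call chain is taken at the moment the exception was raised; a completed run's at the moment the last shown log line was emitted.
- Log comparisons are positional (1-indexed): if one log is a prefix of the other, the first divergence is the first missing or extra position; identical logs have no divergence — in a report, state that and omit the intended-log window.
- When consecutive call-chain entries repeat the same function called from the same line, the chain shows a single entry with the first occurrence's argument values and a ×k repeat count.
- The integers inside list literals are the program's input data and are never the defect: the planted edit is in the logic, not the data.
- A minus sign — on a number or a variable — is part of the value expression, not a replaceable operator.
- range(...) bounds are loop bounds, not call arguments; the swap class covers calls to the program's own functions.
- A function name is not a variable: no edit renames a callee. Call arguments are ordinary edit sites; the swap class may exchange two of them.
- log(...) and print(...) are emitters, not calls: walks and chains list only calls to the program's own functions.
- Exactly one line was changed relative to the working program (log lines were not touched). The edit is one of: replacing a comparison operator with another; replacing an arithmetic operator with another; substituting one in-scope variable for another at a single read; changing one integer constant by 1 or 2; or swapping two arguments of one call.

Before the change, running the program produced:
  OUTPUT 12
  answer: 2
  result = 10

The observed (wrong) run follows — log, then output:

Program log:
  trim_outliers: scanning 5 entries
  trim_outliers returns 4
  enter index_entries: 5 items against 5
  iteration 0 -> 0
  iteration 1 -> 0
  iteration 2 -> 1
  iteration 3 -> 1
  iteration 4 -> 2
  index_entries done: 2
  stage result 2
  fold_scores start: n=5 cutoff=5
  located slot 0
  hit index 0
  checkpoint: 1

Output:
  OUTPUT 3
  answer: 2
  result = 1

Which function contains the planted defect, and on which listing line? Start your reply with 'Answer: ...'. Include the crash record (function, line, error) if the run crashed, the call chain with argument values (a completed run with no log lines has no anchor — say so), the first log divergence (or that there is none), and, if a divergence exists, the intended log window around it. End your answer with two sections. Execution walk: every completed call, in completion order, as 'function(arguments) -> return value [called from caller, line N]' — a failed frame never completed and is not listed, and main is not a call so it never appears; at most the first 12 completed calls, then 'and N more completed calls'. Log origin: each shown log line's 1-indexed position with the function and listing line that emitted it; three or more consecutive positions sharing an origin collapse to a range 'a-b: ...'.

Answer: the defect is in fold_scores at line 43.
Key fact: The log first diverges at position 14: the faulty run prints 'checkpoint: 1' where the working version prints 'checkpoint: 10'.
Call chain: main.
First divergence: position 14; shown 'checkpoint: 1' vs intended 'checkpoint: 10'.
Intended log window:
  12: located slot 0
  13: hit index 0
  14: checkpoint: 10
Execution walk:
  trim_outliers([5, 5, 12, 4, 8]) -> 4  [called from rate_window, line 27]
  index_entries([5, 5, 12, 4, 8], 5) -> 2  [called from rate_window, line 28]
  rate_window([5, 5, 12, 4, 8], 5) -> 2  [called from main, line 48]
  map_offsets([5, 5, 12, 4, 8], 5) -> 0  [called from fold_scores, line 40]
  fold_scores([5, 5, 12, 4, 8], 5) -> 1  [called from main, line 50]
Origin of each log line:
  1 — trim_outliers, line 2
  2 — trim_outliers, line 7
  3 — index_entries, line 11
  4-8 — index_entries, line 16
  9 — index_entries, line 17
  10 — main, line 49
  11 — fold_scores, line 39
  12 — map_offsets, line 35
  13 — fold_scores, line 41
  14 — main, line 51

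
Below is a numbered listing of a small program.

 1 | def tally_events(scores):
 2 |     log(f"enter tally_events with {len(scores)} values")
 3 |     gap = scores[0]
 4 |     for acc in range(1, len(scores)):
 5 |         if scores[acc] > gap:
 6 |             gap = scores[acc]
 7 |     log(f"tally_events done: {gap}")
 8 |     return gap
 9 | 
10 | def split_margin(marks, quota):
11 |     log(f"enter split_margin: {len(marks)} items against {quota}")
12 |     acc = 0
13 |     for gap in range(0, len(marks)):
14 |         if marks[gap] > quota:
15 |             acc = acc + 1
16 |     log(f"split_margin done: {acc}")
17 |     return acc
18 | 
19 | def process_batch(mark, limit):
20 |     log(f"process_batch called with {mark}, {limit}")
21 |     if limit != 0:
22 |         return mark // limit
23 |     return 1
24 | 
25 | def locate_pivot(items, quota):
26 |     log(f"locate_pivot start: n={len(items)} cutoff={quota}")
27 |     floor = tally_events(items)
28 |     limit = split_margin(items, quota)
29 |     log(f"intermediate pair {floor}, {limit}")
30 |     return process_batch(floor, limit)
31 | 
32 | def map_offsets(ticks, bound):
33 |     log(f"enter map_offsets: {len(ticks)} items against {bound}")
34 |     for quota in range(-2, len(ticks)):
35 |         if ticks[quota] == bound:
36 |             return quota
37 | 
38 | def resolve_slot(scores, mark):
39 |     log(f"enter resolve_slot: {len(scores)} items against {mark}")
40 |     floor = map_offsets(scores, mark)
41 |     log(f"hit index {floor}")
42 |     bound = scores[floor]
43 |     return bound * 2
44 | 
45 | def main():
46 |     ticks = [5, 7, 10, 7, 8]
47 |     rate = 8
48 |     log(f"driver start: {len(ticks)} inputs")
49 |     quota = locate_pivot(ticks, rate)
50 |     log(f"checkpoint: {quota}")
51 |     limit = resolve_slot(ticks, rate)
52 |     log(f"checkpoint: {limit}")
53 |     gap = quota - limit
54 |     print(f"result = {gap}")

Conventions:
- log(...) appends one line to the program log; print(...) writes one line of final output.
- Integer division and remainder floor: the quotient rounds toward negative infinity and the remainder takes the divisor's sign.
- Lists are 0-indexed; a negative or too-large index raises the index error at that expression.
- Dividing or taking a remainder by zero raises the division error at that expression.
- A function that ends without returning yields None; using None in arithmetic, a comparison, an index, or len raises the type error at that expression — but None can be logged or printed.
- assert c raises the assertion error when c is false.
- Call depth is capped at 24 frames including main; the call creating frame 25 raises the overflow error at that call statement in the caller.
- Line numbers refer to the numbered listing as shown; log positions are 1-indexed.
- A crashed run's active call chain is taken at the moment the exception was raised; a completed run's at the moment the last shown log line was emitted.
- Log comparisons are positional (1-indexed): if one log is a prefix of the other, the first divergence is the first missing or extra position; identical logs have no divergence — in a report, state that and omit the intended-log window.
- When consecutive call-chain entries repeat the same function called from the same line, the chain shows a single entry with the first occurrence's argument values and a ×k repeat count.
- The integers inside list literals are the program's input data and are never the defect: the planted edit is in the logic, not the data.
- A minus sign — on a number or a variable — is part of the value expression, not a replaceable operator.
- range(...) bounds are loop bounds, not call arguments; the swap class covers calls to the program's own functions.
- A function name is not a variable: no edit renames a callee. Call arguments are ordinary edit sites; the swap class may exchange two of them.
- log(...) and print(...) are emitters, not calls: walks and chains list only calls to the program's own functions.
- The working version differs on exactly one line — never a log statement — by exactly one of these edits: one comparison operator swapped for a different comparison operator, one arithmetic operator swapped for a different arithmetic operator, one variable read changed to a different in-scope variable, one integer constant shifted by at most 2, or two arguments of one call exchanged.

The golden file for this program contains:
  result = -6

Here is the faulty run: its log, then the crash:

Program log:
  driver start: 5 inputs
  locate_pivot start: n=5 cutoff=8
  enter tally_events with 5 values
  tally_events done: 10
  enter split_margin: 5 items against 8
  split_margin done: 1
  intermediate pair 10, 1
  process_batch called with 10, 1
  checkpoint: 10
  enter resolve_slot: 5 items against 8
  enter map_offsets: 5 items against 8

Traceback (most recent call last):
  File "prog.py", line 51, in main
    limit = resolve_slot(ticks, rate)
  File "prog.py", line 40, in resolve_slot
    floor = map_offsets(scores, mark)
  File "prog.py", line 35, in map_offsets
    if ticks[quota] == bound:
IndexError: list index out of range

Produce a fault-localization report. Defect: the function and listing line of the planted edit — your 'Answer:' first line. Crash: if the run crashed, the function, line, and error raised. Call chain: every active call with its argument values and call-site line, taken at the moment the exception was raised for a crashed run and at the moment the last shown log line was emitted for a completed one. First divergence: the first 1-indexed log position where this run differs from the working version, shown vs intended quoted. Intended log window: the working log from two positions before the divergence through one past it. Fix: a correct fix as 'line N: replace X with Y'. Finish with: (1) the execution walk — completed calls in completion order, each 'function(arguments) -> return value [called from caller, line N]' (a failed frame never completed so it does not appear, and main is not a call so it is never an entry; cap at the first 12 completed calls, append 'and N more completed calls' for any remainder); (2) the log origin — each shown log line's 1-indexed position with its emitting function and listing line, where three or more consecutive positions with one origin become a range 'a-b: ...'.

Answer: the defect is in map_offsets at line 34.
Key fact: The faulty run's log stops after 11 lines; the working version's next line would be 'hit index 4'.
Crash: map_offsets, line 35, IndexError.
Call chain: main -> resolve_slot([5, 7, 10, 7, 8], 8) (called at line 51) -> map_offsets([5, 7, 10, 7, 8], 8) (called at line 40).
First divergence: position 12 (shown log ended at 11 lines; the working version continues: 'hit index 4').
Intended log window:
  10: enter resolve_slot: 5 items against 8
  11: enter map_offsets: 5 items against 8
  12: hit index 4
  13: checkpoint: 16
Execution walk:
  tally_events([5, 7, 10, 7, 8]) -> 10  [called from locate_pivot, line 27]
  split_margin([5, 7, 10, 7, 8], 8) -> 1  [called from locate_pivot, line 28]
  process_batch(10, 1) -> 10  [called from locate_pivot, line 30]
  locate_pivot([5, 7, 10, 7, 8], 8) -> 10  [called from main, line 49]
Log line origins:
  1: emitted by main (line 48)
  2: emitted by locate_pivot (line 26)
  3: emitted by tally_events (line 2)
  4: emitted by tally_events (line 7)
  5: emitted by split_margin (line 11)
  6: emitted by split_margin (line 16)
  7: emitted by locate_pivot (line 29)
  8: emitted by process_batch (line 20)
  9: emitted by main (line 50)
  10: emitted by resolve_slot (line 39)
  11: emitted by map_offsets (line 33)
A correct fix: line 34: replace `-2` with `0`.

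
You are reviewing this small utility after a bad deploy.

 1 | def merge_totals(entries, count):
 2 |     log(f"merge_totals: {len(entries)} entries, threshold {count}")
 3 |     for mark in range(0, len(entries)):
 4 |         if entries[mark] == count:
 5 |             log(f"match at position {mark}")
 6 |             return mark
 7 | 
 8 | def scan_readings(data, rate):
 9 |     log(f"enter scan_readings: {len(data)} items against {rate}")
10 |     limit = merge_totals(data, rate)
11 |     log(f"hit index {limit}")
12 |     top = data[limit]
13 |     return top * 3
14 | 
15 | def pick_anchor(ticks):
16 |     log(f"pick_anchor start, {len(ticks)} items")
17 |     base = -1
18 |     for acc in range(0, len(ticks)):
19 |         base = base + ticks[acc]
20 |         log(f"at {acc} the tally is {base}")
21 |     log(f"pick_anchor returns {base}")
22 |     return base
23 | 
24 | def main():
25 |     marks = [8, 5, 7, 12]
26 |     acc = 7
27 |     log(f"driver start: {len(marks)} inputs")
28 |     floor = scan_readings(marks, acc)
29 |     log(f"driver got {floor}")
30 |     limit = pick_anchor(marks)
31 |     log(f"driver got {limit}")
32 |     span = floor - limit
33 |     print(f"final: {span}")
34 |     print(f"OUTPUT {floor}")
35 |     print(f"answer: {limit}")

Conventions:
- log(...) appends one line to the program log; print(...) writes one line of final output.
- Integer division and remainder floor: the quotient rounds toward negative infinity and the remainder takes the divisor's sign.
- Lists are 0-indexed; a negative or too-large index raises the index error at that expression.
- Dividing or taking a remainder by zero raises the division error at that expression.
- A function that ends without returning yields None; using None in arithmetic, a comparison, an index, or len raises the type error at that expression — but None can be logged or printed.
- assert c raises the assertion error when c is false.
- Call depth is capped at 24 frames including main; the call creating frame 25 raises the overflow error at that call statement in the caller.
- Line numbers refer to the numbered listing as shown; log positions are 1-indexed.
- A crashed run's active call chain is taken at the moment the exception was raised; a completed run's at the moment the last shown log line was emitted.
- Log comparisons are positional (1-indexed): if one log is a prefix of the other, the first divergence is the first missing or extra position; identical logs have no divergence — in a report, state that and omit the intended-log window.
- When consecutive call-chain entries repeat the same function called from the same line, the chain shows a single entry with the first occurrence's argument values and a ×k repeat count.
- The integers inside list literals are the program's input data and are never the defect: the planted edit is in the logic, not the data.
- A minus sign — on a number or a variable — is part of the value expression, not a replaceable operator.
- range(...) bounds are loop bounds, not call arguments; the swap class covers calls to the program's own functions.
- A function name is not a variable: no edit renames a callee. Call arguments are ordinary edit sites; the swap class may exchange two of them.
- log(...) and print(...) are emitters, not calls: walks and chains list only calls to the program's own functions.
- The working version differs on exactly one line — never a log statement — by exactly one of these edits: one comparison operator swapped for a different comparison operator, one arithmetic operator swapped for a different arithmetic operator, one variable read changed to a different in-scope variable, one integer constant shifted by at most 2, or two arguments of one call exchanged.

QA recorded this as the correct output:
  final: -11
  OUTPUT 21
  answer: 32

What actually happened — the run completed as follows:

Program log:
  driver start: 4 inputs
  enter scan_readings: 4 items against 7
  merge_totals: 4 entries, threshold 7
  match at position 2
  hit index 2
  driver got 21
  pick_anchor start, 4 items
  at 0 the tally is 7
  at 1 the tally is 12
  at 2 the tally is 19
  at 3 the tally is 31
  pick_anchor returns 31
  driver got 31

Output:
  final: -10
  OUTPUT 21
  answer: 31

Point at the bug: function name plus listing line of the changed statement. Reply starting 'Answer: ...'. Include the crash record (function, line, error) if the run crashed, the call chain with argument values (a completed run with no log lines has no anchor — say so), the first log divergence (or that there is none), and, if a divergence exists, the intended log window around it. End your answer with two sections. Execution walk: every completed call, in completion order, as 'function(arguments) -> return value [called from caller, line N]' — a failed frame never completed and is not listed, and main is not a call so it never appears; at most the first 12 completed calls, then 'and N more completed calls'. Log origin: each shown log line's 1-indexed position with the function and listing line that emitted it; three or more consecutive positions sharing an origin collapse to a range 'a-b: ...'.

Answer: the defect is in pick_anchor at line 17.
The tell: At log position 8 the runs split — shown 'at 0 the tally is 7', but the working version logs 'at 0 the tally is 8'.
Call chain: main.
First divergence: at position 8 the run shows 'at 0 the tally is 7' where the working version logs 'at 0 the tally is 8'.
Intended log window:
  6: driver got 21
  7: pick_anchor start, 4 items
  8: at 0 the tally is 8
  9: at 1 the tally is 13
Execution walk:
  merge_totals([8, 5, 7, 12], 7) -> 2  [called from scan_readings, line 10]
  scan_readings([8, 5, 7, 12], 7) -> 21  [called from main, line 28]
  pick_anchor([8, 5, 7, 12]) -> 31  [called from main, line 30]
Log origin:
  1: from main, line 27
  2: from scan_readings, line 9
  3: from merge_totals, line 2
  4: from merge_totals, line 5
  5: from scan_readings, line 11
  6: from main, line 29
  7: from pick_anchor, line 16
  8-11: from pick_anchor, line 20
  12: from pick_anchor, line 21
  13: from main, line 31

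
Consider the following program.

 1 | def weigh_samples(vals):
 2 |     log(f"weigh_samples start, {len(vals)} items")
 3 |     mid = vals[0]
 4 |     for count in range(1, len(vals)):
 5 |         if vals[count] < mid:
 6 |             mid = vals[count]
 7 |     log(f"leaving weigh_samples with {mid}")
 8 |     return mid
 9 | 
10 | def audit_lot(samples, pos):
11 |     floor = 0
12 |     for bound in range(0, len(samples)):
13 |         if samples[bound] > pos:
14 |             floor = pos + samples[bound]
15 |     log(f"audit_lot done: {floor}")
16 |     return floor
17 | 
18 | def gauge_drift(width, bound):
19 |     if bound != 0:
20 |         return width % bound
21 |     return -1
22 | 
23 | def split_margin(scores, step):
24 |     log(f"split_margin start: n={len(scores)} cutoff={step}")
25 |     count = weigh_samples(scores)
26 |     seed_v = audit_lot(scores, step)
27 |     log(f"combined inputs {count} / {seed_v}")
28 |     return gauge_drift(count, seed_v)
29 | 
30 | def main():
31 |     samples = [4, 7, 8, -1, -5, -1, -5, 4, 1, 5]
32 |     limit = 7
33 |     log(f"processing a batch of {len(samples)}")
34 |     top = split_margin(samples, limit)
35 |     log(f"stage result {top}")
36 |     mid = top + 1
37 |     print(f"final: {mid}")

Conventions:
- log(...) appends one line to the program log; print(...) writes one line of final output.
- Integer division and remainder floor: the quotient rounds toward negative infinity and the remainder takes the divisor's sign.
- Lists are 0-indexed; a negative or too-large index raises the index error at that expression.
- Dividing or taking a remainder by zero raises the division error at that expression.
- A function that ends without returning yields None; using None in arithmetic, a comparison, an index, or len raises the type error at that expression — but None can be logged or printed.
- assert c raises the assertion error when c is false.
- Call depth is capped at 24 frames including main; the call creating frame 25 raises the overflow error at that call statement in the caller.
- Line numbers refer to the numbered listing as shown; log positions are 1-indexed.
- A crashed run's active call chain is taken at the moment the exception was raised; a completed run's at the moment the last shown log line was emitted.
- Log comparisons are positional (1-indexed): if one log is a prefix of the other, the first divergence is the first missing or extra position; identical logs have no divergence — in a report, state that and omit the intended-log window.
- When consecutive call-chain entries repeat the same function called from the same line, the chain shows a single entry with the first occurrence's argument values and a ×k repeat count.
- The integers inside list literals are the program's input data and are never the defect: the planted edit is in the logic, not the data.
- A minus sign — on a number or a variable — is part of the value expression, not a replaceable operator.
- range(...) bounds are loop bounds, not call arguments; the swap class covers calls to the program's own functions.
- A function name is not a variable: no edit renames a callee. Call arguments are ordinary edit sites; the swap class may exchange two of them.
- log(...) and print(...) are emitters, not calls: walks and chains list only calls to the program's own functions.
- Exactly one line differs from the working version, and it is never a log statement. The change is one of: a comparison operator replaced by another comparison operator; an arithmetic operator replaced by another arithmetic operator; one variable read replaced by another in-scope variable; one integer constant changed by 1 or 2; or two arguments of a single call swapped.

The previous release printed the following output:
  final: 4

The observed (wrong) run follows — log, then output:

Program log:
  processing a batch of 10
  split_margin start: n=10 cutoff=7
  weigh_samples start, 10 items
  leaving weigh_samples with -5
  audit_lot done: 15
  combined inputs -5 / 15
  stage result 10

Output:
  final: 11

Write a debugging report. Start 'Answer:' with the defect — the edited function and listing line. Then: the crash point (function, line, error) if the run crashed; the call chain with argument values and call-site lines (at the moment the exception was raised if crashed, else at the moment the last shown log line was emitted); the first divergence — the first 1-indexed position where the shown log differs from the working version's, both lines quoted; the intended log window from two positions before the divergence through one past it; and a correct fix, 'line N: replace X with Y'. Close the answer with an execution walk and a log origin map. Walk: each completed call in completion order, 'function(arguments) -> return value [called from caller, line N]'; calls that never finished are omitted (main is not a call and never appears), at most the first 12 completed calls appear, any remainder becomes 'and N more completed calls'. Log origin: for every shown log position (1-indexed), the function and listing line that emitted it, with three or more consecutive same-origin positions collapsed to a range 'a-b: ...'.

Answer: the defect is in audit_lot at line 14.
Key observation: At log position 5 the runs split — shown 'audit_lot done: 15', but the working version logs 'audit_lot done: 8'.
Call chain: main.
First divergence: position 5 — shown 'audit_lot done: 15', intended 'audit_lot done: 8'.
Intended log window:
  3: weigh_samples start, 10 items
  4: leaving weigh_samples with -5
  5: audit_lot done: 8
  6: combined inputs -5 / 8
Execution walk:
  weigh_samples([4, 7, 8, -1, -5, -1, -5, 4, 1, 5]) -> -5  [called from split_margin, line 25]
  audit_lot([4, 7, 8, -1, -5, -1, -5, 4, 1, 5], 7) -> 15  [called from split_margin, line 26]
  gauge_drift(-5, 15) -> 10  [called from split_margin, line 28]
  split_margin([4, 7, 8, -1, -5, -1, -5, 4, 1, 5], 7) -> 10  [called from main, line 34]
Origin of each log line:
  1 — main, line 33
  2 — split_margin, line 24
  3 — weigh_samples, line 2
  4 — weigh_samples, line 7
  5 — audit_lot, line 15
  6 — split_margin, line 27
  7 — main, line 35
A correct fix: line 14: replace `pos` with `floor`.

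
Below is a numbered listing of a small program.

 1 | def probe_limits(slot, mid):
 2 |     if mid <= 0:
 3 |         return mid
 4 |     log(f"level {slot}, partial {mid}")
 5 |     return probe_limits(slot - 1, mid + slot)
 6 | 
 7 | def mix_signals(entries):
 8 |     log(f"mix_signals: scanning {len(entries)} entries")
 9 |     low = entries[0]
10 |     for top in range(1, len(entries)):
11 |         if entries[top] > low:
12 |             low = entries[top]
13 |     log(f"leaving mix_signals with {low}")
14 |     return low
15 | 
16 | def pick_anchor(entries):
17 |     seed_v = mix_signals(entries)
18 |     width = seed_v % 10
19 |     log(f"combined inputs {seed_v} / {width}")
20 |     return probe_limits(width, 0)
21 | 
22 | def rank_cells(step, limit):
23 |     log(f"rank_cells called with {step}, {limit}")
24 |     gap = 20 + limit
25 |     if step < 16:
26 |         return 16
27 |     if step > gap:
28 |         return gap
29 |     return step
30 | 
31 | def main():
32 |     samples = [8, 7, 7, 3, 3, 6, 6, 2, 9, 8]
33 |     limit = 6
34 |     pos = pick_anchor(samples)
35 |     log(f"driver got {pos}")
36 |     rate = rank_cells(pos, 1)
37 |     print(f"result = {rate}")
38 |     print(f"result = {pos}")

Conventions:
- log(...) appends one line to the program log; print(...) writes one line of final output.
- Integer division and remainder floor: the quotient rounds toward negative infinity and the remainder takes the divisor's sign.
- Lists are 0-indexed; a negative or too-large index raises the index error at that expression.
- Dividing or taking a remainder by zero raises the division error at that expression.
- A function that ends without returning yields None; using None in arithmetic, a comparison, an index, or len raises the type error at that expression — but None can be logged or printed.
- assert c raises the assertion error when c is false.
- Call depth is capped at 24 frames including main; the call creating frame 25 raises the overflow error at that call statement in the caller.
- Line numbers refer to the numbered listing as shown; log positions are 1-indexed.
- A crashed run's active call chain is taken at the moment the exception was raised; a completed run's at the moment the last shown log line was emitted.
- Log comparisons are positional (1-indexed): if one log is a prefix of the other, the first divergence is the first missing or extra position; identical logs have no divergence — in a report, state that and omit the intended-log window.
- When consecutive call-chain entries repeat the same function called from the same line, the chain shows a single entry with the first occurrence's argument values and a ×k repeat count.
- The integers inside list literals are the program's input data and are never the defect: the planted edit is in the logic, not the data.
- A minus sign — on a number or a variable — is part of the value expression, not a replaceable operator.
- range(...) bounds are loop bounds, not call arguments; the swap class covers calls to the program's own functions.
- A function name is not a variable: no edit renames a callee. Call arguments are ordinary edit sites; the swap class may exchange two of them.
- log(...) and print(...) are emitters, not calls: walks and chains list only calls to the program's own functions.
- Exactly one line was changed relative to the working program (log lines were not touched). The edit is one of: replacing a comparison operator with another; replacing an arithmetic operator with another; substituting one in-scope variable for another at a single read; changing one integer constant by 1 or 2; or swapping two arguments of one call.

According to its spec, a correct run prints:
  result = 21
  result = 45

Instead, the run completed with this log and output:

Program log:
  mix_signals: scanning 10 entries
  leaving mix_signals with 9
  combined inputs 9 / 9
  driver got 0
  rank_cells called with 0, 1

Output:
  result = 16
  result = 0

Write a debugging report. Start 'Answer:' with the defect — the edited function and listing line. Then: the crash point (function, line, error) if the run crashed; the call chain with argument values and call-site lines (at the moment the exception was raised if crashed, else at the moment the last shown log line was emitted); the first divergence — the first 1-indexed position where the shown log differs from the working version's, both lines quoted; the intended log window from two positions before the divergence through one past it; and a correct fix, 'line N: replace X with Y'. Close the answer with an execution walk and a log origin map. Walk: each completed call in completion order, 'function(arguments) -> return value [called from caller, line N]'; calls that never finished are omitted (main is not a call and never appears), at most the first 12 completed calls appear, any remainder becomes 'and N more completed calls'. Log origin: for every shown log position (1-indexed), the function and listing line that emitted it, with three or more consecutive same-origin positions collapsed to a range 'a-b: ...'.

Answer: the defect is in probe_limits at line 2.
The tell: The log first diverges at position 4: the faulty run prints 'driver got 0' where the working version prints 'level 9, partial 0'.
Call chain: main -> rank_cells(0, 1) (called at line 36).
First divergence: position 4; shown 'driver got 0' vs intended 'level 9, partial 0'.
Intended log window:
  2: leaving mix_signals with 9
  3: combined inputs 9 / 9
  4: level 9, partial 0
  5: level 8, partial 9
Execution walk:
  mix_signals([8, 7, 7, 3, 3, 6, 6, 2, 9, 8]) -> 9  [called from pick_anchor, line 17]
  probe_limits(9, 0) -> 0  [called from pick_anchor, line 20]
  pick_anchor([8, 7, 7, 3, 3, 6, 6, 2, 9, 8]) -> 0  [called from main, line 34]
  rank_cells(0, 1) -> 16  [called from main, line 36]
Log line origins:
  1: emitted by mix_signals (line 8)
  2: emitted by mix_signals (line 13)
  3: emitted by pick_anchor (line 19)
  4: emitted by main (line 35)
  5: emitted by rank_cells (line 23)
A correct fix: line 2: replace `mid` with `slot`.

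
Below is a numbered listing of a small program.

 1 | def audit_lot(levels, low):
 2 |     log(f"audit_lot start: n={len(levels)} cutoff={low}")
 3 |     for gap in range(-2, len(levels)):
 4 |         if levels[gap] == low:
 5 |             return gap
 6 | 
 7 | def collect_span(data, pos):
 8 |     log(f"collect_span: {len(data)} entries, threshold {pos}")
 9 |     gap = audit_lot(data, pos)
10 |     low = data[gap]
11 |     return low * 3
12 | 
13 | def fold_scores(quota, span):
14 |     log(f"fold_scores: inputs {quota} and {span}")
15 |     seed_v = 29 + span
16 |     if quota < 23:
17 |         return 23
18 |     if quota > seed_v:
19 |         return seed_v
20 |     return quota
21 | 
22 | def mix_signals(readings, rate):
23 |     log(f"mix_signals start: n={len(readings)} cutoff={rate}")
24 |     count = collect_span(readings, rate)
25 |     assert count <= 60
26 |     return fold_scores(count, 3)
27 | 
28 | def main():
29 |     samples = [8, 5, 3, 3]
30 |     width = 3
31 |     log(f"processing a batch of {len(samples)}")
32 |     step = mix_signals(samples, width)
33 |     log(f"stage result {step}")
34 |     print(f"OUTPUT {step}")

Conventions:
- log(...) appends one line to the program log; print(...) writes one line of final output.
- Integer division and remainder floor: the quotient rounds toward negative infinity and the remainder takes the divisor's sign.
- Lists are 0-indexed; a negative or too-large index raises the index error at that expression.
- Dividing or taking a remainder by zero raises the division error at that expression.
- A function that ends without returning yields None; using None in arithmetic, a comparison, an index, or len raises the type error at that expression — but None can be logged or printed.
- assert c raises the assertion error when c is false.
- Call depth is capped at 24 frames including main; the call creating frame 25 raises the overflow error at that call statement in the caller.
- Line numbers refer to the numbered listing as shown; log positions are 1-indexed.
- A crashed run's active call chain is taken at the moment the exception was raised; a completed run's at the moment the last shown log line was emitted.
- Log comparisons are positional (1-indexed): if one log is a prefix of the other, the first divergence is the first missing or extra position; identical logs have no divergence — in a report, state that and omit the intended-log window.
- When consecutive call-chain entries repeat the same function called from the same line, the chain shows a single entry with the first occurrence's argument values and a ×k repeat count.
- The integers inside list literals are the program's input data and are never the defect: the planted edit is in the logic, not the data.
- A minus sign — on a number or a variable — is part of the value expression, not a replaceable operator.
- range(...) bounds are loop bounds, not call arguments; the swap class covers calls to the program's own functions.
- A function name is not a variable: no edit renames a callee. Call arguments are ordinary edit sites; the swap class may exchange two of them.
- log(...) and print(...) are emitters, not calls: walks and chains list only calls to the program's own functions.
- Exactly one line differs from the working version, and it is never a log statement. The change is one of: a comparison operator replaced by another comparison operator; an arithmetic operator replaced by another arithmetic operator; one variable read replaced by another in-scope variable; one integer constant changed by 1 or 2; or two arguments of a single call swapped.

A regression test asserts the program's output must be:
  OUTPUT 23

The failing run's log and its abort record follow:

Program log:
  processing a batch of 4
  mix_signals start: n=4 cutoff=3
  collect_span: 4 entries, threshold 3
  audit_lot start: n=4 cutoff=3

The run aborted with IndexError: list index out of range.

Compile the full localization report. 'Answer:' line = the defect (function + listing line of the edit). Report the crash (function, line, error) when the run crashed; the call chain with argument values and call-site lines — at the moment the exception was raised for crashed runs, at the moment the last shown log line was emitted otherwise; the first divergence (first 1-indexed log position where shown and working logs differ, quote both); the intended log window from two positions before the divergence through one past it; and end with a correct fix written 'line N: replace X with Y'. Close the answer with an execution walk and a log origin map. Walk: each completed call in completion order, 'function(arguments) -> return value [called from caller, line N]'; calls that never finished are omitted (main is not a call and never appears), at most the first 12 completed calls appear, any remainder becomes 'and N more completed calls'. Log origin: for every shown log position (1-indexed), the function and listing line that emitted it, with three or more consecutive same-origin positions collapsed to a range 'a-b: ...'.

Answer: the defect is in audit_lot at line 3.
Key fact: The faulty run's log stops after 4 lines; the working version's next line would be 'fold_scores: inputs 9 and 3'.
Crash: audit_lot, line 4, IndexError.
Call chain: main -> mix_signals([8, 5, 3, 3], 3) (called at line 32) -> collect_span([8, 5, 3, 3], 3) (called at line 24) -> audit_lot([8, 5, 3, 3], 3) (called at line 9).
First divergence: position 5 — after 4 matching lines the faulty run goes silent; intended next line 'fold_scores: inputs 9 and 3'.
Intended log window:
  3: collect_span: 4 entries, threshold 3
  4: audit_lot start: n=4 cutoff=3
  5: fold_scores: inputs 9 and 3
  6: stage result 23
Execution walk:
  (no call completed)
Log origins:
  1: from main, line 31
  2: from mix_signals, line 23
  3: from collect_span, line 8
  4: from audit_lot, line 2
A correct fix: line 3: replace `-2` with `0`.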